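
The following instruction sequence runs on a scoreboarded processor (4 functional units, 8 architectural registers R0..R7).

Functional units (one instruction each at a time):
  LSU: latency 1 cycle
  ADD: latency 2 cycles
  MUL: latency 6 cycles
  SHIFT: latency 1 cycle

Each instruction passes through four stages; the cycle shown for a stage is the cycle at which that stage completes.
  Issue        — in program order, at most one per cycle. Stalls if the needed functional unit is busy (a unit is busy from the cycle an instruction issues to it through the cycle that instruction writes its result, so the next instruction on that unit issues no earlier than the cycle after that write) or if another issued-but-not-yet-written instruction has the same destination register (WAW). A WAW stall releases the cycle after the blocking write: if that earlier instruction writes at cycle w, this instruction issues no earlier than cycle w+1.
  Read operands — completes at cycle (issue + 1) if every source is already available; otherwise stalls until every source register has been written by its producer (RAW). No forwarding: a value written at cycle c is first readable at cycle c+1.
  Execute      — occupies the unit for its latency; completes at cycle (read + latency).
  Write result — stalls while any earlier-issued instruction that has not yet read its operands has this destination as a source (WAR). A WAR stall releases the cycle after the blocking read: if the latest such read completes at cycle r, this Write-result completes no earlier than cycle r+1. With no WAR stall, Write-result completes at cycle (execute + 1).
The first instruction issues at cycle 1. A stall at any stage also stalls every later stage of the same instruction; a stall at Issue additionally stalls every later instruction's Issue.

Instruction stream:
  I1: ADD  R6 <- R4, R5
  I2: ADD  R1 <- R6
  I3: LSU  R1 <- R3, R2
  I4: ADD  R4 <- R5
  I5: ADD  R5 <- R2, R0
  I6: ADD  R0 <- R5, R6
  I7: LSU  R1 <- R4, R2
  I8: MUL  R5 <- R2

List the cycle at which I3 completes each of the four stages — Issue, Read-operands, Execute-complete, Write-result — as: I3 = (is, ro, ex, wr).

c1: I1 issues→ADD
c2: I1 reads
c4: I1 exec-done
c5: I1 writes R6
c6: I2 issues→ADD
c7: I2 reads
c9: I2 exec-done
c10: I2 writes R1
c11: I3 issues→LSU
c12: I3 reads, I4 issues→ADD
c13: I3 exec-done, I4 reads
c14: I3 writes R1
c15: I4 exec-done
c16: I4 writes R4
c17: I5 issues→ADD
c18: I5 reads
c20: I5 exec-done
c21: I5 writes R5
c22: I6 issues→ADD
c23: I6 reads, I7 issues→LSU
c24: I7 reads, I8 issues→MUL
c25: I6 exec-done, I7 exec-done, I8 reads
c26: I6 writes R0, I7 writes R1
c31: I8 exec-done
c32: I8 writes R5

I3 = (11, 12, 13, 14)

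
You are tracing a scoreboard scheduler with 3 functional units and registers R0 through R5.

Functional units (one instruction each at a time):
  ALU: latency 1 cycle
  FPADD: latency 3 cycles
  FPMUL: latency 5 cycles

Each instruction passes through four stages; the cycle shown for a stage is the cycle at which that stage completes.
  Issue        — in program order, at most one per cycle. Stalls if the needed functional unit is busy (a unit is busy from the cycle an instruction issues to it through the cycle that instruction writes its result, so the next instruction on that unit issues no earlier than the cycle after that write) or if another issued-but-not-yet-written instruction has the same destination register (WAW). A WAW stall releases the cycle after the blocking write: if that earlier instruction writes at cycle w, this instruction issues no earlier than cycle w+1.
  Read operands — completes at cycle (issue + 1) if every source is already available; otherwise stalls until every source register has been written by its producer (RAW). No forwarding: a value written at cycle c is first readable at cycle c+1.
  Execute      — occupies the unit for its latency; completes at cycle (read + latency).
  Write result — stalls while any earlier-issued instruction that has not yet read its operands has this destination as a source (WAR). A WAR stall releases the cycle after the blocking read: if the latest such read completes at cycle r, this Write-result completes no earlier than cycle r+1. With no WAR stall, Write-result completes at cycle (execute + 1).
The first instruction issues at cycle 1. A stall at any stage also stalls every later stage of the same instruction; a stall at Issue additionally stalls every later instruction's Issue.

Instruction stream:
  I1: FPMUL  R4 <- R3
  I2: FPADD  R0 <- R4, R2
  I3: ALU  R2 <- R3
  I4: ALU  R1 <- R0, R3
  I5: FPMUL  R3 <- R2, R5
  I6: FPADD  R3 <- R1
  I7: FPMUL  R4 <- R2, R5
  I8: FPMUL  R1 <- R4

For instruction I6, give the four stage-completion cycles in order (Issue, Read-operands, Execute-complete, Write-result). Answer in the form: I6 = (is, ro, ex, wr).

I6 = (20, 21, 24, 25)

t=1  I1 issues→FPMUL
t=2  I1 reads; I2 issues→FPADD
t=3  I3 issues→ALU
t=4  I3 reads
t=5  I3 exec-done
t=7  I1 exec-done
t=8  I1 writes R4
t=9  I2 reads
t=10  I3 writes R2
t=11  I4 issues→ALU
t=12  I2 exec-done; I5 issues→FPMUL
t=13  I2 writes R0; I5 reads
t=14  I4 reads
t=15  I4 exec-done
t=16  I4 writes R1
t=18  I5 exec-done
t=19  I5 writes R3
t=20  I6 issues→FPADD
t=21  I6 reads; I7 issues→FPMUL
t=22  I7 reads
t=24  I6 exec-done
t=25  I6 writes R3
t=27  I7 exec-done
t=28  I7 writes R4
t=29  I8 issues→FPMUL
t=30  I8 reads
t=35  I8 exec-done
t=36  I8 writes R1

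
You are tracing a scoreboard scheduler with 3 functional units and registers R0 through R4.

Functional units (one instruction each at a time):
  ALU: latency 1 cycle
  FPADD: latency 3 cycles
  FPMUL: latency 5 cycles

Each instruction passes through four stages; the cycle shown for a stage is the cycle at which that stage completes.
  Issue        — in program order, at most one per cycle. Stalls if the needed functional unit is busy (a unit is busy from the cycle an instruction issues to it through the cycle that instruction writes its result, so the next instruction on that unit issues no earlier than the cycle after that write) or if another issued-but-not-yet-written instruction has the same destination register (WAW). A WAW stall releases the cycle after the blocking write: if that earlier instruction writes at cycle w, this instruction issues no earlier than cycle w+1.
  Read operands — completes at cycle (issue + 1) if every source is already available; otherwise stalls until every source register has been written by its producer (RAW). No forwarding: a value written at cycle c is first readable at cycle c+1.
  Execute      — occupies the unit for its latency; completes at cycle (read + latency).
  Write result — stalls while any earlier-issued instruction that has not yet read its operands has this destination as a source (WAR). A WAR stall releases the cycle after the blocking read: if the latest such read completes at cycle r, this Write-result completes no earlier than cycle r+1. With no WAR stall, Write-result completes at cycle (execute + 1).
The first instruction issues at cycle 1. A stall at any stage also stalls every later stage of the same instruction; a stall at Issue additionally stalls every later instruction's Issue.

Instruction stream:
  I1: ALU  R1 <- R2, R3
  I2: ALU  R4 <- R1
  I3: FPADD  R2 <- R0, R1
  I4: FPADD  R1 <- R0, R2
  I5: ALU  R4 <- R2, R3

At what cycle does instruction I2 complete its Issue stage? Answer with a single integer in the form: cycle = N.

cycle = 5

[I1] 1/2/3/4
[I2] 5/6/7/8  (struct: ALU busy until I1 writes@4)
[I3] 6/7/10/11
[I4] 12/13/16/17  (struct: FPADD busy until I3 writes@11)
[I5] 13/14/15/16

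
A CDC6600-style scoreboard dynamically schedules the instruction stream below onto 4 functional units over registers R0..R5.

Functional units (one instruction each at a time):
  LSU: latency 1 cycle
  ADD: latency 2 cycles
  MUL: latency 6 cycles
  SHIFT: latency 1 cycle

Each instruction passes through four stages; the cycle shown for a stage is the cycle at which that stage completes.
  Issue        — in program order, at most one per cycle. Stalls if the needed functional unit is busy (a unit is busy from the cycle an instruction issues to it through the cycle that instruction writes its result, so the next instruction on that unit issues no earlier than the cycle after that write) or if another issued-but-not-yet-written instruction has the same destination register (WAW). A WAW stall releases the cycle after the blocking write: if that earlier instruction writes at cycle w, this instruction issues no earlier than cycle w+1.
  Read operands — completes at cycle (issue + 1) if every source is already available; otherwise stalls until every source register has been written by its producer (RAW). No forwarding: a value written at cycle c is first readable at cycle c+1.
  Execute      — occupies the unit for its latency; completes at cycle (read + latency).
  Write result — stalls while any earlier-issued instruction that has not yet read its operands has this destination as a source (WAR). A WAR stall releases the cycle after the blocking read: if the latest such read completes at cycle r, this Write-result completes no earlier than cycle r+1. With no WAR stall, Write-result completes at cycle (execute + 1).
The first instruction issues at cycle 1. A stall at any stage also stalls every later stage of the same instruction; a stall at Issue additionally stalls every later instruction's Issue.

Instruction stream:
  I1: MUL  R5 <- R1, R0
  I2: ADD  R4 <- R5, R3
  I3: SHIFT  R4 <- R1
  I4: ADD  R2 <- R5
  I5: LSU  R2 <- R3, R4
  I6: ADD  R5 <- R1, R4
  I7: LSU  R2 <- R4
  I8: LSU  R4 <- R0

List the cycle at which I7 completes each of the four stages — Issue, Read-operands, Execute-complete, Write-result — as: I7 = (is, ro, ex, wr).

I7 = (24, 25, 26, 27)

[I1] 1/2/8/9
[I2] 2/10/12/13  (RAW R5: wait I1 write@9)
[I3] 14/15/16/17  (WAW R4: wait I2 write@13)
[I4] 15/16/18/19
[I5] 20/21/22/23  (WAW R2: wait I4 write@19)
[I6] 21/22/24/25
[I7] 24/25/26/27  (struct: LSU busy until I5 writes@23)
[I8] 28/29/30/31  (struct: LSU busy until I7 writes@27)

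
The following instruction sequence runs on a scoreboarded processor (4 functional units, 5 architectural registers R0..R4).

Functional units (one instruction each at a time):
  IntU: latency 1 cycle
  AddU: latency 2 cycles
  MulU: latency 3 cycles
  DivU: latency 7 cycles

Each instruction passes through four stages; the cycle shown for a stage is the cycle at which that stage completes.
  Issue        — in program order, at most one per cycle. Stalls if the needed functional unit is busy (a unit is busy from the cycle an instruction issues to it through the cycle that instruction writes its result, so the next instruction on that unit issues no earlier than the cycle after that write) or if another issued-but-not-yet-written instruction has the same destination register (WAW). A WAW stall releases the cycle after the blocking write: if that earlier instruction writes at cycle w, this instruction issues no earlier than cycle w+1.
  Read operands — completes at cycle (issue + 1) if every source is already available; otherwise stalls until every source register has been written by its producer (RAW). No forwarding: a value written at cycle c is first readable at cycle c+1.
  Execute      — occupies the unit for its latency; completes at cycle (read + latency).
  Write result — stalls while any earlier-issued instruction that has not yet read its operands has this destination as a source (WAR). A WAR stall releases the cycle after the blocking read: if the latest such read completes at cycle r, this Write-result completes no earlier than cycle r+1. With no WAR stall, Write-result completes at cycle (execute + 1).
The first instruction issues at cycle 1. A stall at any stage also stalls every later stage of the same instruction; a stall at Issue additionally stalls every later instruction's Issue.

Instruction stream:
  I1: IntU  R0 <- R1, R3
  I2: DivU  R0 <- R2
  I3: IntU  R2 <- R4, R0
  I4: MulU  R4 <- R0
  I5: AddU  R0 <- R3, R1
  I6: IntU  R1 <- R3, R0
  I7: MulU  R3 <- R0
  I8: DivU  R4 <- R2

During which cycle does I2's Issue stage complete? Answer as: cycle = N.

cycle = 5

  I1 | 1 | 2 | 3 | 4
  I2 | 5 | 6 | 13 | 14   WAW R0: wait I1 write@4
  I3 | 6 | 15 | 16 | 17   RAW R0: wait I2 write@14
  I4 | 7 | 15 | 18 | 19   RAW R0: wait I2 write@14
  I5 | 15 | 16 | 18 | 19   WAW R0: wait I2 write@14
  I6 | 18 | 20 | 21 | 22   struct: IntU busy until I3 writes@17 · RAW R0: wait I5 write@19
  I7 | 20 | 21 | 24 | 25   struct: MulU busy until I4 writes@19
  I8 | 21 | 22 | 29 | 30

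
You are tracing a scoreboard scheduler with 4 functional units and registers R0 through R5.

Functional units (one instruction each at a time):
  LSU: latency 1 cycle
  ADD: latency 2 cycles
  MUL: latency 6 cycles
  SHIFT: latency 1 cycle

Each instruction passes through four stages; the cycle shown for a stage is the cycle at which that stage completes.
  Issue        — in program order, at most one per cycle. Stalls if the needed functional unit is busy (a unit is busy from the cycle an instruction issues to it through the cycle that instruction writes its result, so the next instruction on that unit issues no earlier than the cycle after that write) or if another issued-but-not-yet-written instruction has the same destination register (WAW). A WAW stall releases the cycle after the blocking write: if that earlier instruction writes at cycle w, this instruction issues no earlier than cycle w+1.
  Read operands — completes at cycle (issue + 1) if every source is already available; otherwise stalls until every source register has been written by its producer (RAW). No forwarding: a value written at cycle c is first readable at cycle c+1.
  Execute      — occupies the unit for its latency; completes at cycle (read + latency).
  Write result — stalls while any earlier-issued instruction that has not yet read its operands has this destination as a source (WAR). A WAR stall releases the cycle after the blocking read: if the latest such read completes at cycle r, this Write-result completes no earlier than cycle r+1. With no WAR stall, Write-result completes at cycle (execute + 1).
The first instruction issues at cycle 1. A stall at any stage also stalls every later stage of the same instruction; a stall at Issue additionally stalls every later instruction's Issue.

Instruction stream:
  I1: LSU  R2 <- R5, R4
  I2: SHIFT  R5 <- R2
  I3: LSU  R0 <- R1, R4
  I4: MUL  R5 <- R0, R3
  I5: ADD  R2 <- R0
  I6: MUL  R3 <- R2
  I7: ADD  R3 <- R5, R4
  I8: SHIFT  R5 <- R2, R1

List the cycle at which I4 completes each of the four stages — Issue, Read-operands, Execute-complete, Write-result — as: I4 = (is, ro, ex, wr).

  I1 | 1 | 2 | 3 | 4
  I2 | 2 | 5 | 6 | 7   RAW R2: wait I1 write@4
  I3 | 5 | 6 | 7 | 8   struct: LSU busy until I1 writes@4
  I4 | 8 | 9 | 15 | 16   WAW R5: wait I2 write@7
  I5 | 9 | 10 | 12 | 13
  I6 | 17 | 18 | 24 | 25   struct: MUL busy until I4 writes@16
  I7 | 26 | 27 | 29 | 30   WAW R3: wait I6 write@25
  I8 | 27 | 28 | 29 | 30

I4 = (8, 9, 15, 16)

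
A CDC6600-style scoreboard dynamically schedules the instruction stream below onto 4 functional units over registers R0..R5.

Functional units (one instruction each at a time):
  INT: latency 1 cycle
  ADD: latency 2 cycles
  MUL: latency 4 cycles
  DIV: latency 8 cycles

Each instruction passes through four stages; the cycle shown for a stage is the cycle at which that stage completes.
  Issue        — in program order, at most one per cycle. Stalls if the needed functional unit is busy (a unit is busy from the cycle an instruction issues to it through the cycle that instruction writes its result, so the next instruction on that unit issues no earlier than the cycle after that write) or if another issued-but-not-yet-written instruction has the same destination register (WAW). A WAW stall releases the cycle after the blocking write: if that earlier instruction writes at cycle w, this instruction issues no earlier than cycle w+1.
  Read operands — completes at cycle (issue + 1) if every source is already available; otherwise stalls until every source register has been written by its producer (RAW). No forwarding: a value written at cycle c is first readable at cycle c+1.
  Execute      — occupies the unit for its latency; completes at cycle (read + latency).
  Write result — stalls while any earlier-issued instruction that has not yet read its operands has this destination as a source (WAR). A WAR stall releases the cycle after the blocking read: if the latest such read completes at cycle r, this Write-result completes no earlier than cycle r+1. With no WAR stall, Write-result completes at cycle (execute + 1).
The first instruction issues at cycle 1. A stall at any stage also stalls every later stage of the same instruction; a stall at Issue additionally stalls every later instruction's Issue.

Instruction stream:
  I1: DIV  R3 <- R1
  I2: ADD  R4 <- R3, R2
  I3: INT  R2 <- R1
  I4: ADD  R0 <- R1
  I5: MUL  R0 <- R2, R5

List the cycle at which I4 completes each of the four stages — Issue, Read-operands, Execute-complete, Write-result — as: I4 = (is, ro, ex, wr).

I1  is:1  ro:2  ex:10  wr:11
I2  is:2  ro:12  ex:14  wr:15  — RAW R3: wait I1 write@11
I3  is:3  ro:4  ex:5  wr:13  — WAR R2: wait I2 read@12
I4  is:16  ro:17  ex:19  wr:20  — struct: ADD busy until I2 writes@15
I5  is:21  ro:22  ex:26  wr:27  — WAW R0: wait I4 write@20

I4 = (16, 17, 19, 20)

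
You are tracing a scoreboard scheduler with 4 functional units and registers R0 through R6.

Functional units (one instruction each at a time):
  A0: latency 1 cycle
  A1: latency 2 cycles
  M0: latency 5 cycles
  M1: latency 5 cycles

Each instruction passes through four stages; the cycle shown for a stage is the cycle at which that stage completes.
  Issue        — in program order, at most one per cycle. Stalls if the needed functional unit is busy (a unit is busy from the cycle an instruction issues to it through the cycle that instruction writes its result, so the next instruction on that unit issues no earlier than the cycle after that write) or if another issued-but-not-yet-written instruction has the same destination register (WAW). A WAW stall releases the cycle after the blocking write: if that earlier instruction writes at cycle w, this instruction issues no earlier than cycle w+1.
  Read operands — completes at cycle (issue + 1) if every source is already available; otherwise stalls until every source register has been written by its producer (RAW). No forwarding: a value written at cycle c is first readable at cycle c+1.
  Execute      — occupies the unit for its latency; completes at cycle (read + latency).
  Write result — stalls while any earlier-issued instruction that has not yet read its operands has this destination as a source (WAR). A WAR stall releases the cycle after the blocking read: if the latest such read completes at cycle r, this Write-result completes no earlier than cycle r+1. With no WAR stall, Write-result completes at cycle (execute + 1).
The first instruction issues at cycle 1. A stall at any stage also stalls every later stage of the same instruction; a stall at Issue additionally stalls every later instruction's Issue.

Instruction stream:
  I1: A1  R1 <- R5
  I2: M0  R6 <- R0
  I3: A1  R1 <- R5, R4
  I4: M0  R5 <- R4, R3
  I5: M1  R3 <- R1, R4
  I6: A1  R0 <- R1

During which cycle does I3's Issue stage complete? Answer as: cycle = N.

cycle = 6

I1  is:1  ro:2  ex:4  wr:5
I2  is:2  ro:3  ex:8  wr:9
I3  is:6  ro:7  ex:9  wr:10  — struct: A1 busy until I1 writes@5
I4  is:10  ro:11  ex:16  wr:17  — struct: M0 busy until I2 writes@9
I5  is:11  ro:12  ex:17  wr:18
I6  is:12  ro:13  ex:15  wr:16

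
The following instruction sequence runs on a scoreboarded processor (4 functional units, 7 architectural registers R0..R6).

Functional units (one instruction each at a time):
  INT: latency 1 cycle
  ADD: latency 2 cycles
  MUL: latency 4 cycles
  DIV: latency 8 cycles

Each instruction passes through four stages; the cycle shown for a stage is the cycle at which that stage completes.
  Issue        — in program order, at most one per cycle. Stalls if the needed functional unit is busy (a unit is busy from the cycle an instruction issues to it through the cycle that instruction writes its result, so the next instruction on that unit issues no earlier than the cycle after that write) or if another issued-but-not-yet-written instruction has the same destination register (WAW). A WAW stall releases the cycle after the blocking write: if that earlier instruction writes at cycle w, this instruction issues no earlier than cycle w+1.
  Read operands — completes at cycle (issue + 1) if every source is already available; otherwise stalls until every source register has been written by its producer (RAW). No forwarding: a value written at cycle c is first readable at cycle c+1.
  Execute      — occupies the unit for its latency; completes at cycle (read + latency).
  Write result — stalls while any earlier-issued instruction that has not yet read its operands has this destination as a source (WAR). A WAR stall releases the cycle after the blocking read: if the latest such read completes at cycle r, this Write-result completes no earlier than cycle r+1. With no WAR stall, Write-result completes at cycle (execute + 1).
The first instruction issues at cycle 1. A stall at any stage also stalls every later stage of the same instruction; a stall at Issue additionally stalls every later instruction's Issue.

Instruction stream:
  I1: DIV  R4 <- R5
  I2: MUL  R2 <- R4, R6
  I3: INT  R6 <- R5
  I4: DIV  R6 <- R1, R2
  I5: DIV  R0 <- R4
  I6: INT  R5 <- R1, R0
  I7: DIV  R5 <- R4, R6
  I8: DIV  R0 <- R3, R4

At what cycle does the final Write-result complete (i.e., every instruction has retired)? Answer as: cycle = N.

cycle 1: I1 dispatched to DIV
cycle 2: I1 operands ready · I2 dispatched to MUL
cycle 3: I3 dispatched to INT
cycle 4: I3 operands ready
cycle 5: I3 complete
cycle 10: I1 complete
cycle 11: R4←I1
cycle 12: I2 operands ready
cycle 13: R6←I3
cycle 14: I4 dispatched to DIV
cycle 16: I2 complete
cycle 17: R2←I2
cycle 18: I4 operands ready
cycle 26: I4 complete
cycle 27: R6←I4
cycle 28: I5 dispatched to DIV
cycle 29: I5 operands ready · I6 dispatched to INT
cycle 37: I5 complete
cycle 38: R0←I5
cycle 39: I6 operands ready
cycle 40: I6 complete
cycle 41: R5←I6
cycle 42: I7 dispatched to DIV
cycle 43: I7 operands ready
cycle 51: I7 complete
cycle 52: R5←I7
cycle 53: I8 dispatched to DIV
cycle 54: I8 operands ready
cycle 62: I8 complete
cycle 63: R0←I8

cycle = 63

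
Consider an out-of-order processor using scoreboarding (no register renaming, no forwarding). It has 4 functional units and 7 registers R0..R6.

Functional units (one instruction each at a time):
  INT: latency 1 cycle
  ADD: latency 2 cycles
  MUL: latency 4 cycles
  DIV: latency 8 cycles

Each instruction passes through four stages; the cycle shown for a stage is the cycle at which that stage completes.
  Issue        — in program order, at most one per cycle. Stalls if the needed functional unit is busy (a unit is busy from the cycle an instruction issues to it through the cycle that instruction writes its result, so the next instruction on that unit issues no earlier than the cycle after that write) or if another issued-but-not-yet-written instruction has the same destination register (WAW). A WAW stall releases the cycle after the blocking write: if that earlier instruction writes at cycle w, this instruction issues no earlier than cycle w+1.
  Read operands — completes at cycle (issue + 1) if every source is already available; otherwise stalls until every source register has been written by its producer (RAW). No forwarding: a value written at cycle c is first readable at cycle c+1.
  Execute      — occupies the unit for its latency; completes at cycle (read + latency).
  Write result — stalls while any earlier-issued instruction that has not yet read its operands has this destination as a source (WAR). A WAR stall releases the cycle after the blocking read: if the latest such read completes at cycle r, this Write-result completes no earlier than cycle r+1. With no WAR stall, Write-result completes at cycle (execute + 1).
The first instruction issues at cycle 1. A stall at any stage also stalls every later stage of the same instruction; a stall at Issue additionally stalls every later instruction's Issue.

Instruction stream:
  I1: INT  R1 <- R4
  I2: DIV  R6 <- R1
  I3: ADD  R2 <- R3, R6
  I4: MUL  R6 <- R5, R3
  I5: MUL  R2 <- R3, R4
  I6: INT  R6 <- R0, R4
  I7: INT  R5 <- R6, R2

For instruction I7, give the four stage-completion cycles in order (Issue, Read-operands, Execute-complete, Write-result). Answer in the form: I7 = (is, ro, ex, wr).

I7 = (27, 29, 30, 31)

1) issue 1, read 2, done 3, write 4
2) issue 2, read 5, done 13, write 14  <RAW R1: wait I1 write@4>
3) issue 3, read 15, done 17, write 18  <RAW R6: wait I2 write@14>
4) issue 15, read 16, done 20, write 21  <WAW R6: wait I2 write@14>
5) issue 22, read 23, done 27, write 28  <struct: MUL busy until I4 writes@21>
6) issue 23, read 24, done 25, write 26
7) issue 27, read 29, done 30, write 31  <struct: INT busy until I6 writes@26 / RAW R2: wait I5 write@28>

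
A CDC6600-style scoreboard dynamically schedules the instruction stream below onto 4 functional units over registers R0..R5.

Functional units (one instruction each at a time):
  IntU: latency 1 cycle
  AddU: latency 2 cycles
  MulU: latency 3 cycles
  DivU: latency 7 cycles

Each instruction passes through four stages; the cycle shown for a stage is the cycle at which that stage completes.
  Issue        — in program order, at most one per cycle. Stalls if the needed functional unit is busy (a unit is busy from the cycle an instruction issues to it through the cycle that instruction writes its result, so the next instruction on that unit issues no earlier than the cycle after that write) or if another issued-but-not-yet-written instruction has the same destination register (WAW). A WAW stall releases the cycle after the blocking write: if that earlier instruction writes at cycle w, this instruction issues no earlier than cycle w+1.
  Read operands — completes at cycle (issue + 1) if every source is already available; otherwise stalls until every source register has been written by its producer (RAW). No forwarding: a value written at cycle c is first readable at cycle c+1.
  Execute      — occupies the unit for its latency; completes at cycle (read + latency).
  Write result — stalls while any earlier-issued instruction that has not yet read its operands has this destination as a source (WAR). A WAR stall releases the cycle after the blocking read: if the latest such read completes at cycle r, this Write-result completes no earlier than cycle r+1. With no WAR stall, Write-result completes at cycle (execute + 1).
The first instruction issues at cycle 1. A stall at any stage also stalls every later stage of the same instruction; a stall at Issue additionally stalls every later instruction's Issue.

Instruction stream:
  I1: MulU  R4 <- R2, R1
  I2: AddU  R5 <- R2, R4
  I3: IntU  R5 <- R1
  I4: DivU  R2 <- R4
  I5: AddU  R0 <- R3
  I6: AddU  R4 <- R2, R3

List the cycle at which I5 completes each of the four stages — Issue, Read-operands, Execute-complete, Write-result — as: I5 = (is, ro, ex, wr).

[1] I1→MulU
[2] I1 RO; I2→AddU
[5] I1 EX
[6] I1 WR R4
[7] I2 RO
[9] I2 EX
[10] I2 WR R5
[11] I3→IntU
[12] I3 RO; I4→DivU
[13] I3 EX; I4 RO; I5→AddU
[14] I3 WR R5; I5 RO
[16] I5 EX
[17] I5 WR R0
[18] I6→AddU
[20] I4 EX
[21] I4 WR R2
[22] I6 RO
[24] I6 EX
[25] I6 WR R4

I5 = (13, 14, 16, 17)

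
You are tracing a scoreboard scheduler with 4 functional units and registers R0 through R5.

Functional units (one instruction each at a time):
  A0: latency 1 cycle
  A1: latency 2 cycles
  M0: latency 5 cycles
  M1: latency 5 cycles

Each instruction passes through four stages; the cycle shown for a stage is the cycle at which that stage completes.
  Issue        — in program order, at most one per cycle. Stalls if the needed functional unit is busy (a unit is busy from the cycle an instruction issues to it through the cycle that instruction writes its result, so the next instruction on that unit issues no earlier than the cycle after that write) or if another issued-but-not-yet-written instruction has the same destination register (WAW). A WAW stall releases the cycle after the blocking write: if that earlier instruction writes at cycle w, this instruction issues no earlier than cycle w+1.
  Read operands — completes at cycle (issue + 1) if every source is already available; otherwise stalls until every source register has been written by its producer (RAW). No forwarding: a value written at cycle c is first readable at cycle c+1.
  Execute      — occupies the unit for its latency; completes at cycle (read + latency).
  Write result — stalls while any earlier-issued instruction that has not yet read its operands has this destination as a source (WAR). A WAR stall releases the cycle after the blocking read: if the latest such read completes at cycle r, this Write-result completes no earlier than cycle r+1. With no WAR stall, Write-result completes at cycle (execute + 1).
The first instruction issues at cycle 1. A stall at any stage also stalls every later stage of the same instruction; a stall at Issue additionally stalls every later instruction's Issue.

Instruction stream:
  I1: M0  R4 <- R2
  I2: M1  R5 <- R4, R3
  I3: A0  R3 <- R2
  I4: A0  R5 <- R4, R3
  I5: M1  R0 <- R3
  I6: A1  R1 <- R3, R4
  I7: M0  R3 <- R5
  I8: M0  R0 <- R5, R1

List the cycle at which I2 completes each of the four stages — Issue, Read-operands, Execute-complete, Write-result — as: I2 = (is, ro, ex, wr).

I2 = (2, 9, 14, 15)

I1  is:1  ro:2  ex:7  wr:8
I2  is:2  ro:9  ex:14  wr:15  — RAW R4: wait I1 write@8
I3  is:3  ro:4  ex:5  wr:10  — WAR R3: wait I2 read@9
I4  is:16  ro:17  ex:18  wr:19  — WAW R5: wait I2 write@15
I5  is:17  ro:18  ex:23  wr:24
I6  is:18  ro:19  ex:21  wr:22
I7  is:19  ro:20  ex:25  wr:26
I8  is:27  ro:28  ex:33  wr:34  — struct: M0 busy until I7 writes@26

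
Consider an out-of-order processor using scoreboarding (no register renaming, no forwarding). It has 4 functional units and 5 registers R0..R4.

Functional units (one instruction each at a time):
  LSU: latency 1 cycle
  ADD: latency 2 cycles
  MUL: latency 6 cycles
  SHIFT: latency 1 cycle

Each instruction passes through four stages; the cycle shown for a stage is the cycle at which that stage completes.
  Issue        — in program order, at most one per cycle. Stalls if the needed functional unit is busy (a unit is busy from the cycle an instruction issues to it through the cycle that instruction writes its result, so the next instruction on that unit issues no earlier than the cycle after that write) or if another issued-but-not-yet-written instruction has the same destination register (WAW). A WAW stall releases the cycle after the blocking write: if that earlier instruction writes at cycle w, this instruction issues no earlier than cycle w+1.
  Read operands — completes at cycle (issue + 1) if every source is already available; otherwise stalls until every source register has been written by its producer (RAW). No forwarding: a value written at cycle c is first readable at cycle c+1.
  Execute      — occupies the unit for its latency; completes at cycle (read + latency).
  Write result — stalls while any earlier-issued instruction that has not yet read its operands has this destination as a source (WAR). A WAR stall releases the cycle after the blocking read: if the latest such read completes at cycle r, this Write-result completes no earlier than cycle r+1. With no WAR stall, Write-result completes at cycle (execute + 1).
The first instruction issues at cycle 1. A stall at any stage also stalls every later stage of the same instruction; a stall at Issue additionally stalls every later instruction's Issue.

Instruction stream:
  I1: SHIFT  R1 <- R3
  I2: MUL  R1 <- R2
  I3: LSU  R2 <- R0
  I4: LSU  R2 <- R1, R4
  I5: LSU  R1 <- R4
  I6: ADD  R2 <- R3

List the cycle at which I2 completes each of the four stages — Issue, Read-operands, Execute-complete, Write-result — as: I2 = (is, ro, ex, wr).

[1] I1 issues→SHIFT
[2] I1 reads
[3] I1 exec-done
[4] I1 writes R1
[5] I2 issues→MUL
[6] I2 reads; I3 issues→LSU
[7] I3 reads
[8] I3 exec-done
[9] I3 writes R2
[10] I4 issues→LSU
[12] I2 exec-done
[13] I2 writes R1
[14] I4 reads
[15] I4 exec-done
[16] I4 writes R2
[17] I5 issues→LSU
[18] I5 reads; I6 issues→ADD
[19] I5 exec-done; I6 reads
[20] I5 writes R1
[21] I6 exec-done
[22] I6 writes R2

I2 = (5, 6, 12, 13)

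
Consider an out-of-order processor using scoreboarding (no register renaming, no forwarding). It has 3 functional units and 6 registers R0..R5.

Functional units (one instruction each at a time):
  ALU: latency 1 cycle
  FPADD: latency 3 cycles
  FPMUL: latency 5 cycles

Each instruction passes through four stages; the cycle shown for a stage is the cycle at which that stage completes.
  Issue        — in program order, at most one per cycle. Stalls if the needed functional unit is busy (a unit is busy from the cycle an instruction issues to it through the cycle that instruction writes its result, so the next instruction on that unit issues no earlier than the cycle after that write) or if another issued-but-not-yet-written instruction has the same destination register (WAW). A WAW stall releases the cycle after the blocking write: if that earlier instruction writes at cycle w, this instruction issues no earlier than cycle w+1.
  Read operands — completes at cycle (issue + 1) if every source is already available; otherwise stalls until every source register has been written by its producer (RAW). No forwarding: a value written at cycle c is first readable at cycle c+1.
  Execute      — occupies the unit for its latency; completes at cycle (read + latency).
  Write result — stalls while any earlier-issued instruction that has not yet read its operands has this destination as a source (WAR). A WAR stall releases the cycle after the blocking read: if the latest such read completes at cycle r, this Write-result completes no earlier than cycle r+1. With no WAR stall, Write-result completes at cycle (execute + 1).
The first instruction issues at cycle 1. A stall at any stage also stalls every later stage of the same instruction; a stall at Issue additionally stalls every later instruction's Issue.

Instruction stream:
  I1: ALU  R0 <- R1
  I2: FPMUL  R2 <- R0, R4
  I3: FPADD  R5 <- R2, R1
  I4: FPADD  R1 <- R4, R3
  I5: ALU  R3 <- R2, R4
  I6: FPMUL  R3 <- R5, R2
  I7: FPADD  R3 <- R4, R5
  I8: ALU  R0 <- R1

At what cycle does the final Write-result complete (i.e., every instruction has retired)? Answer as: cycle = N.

cycle = 35

  I1 | 1 | 2 | 3 | 4
  I2 | 2 | 5 | 10 | 11   RAW R0: wait I1 write@4
  I3 | 3 | 12 | 15 | 16   RAW R2: wait I2 write@11
  I4 | 17 | 18 | 21 | 22   struct: FPADD busy until I3 writes@16
  I5 | 18 | 19 | 20 | 21
  I6 | 22 | 23 | 28 | 29   WAW R3: wait I5 write@21
  I7 | 30 | 31 | 34 | 35   WAW R3: wait I6 write@29
  I8 | 31 | 32 | 33 | 34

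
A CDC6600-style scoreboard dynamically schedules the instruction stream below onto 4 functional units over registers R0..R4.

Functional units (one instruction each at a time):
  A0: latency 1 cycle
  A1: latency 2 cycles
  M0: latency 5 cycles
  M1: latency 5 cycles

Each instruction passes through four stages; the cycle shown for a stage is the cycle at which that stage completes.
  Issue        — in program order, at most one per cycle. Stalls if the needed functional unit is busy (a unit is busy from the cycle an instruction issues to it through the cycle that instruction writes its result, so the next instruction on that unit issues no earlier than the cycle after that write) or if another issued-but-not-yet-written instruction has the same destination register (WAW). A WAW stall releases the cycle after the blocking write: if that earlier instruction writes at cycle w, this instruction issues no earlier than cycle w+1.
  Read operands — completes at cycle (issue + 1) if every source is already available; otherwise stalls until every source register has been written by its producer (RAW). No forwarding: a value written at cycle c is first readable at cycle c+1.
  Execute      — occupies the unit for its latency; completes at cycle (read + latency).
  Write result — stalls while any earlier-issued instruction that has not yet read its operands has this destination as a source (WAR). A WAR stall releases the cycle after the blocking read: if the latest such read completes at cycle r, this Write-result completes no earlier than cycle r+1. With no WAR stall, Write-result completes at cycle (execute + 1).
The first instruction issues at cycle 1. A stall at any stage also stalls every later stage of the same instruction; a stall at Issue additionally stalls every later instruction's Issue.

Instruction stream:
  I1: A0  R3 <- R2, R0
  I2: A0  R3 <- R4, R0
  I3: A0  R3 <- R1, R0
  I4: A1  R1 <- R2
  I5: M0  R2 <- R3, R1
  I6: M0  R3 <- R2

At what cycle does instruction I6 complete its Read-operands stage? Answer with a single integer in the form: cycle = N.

cycle = 23

1) issue 1, read 2, done 3, write 4
2) issue 5, read 6, done 7, write 8  <struct: A0 busy until I1 writes@4>
3) issue 9, read 10, done 11, write 12  <struct: A0 busy until I2 writes@8>
4) issue 10, read 11, done 13, write 14
5) issue 11, read 15, done 20, write 21  <RAW R1: wait I4 write@14>
6) issue 22, read 23, done 28, write 29  <struct: M0 busy until I5 writes@21>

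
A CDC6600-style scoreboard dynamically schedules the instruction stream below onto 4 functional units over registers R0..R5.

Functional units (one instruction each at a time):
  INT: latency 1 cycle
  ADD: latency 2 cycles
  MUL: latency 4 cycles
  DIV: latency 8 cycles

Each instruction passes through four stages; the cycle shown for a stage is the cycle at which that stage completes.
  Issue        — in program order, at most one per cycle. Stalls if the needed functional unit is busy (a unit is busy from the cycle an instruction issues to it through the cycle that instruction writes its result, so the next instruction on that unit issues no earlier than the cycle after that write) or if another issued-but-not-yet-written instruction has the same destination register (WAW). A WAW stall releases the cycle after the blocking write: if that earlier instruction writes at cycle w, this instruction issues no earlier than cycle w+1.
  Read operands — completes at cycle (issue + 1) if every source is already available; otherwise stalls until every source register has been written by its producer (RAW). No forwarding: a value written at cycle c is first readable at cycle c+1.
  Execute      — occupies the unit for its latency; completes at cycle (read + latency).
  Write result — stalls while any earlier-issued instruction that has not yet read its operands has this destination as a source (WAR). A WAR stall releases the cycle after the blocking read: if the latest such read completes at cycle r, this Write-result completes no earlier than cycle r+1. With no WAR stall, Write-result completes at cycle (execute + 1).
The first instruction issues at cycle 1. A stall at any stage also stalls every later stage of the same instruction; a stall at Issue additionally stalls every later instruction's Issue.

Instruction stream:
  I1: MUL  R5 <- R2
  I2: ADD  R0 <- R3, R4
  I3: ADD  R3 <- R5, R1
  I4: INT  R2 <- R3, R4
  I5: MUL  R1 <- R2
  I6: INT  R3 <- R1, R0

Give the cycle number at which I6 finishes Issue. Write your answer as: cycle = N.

I1  is:1  ro:2  ex:6  wr:7
I2  is:2  ro:3  ex:5  wr:6
I3  is:7  ro:8  ex:10  wr:11  — struct: ADD busy until I2 writes@6
I4  is:8  ro:12  ex:13  wr:14  — RAW R3: wait I3 write@11
I5  is:9  ro:15  ex:19  wr:20  — RAW R2: wait I4 write@14
I6  is:15  ro:21  ex:22  wr:23  — struct: INT busy until I4 writes@14, RAW R1: wait I5 write@20

cycle = 15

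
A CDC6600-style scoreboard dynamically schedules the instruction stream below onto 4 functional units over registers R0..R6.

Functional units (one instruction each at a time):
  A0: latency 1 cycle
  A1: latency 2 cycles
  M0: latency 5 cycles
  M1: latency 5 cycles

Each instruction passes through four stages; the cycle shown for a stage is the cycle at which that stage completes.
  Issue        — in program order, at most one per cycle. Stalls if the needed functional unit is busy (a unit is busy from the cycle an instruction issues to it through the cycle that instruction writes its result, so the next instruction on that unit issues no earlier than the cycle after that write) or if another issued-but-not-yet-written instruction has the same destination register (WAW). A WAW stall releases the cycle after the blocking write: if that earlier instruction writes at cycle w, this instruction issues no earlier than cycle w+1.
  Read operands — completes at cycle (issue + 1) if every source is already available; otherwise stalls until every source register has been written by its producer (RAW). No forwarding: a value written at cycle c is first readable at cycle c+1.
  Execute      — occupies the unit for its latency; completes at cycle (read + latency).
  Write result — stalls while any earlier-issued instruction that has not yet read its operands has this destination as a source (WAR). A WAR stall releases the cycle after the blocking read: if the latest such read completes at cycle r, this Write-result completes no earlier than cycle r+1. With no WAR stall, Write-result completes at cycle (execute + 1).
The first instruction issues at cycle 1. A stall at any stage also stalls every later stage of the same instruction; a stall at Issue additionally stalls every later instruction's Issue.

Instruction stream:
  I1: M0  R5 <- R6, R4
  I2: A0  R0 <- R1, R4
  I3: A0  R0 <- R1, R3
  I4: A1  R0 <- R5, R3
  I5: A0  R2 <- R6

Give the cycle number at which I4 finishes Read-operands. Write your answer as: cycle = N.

cycle = 11

1) issue 1, read 2, done 7, write 8
2) issue 2, read 3, done 4, write 5
3) issue 6, read 7, done 8, write 9  <struct: A0 busy until I2 writes@5>
4) issue 10, read 11, done 13, write 14  <WAW R0: wait I3 write@9>
5) issue 11, read 12, done 13, write 14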